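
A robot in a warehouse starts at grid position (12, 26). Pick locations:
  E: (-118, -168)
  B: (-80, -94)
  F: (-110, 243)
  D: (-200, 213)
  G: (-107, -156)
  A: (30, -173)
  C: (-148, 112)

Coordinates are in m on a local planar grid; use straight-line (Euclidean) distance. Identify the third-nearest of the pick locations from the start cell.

Distance to each, sorted:
B: 151.2 m
C: 181.6 m
A: 199.8 m
G: 217.5 m
E: 233.5 m
F: 248.9 m
D: 282.7 m
The third-nearest is A at 199.8 m.

A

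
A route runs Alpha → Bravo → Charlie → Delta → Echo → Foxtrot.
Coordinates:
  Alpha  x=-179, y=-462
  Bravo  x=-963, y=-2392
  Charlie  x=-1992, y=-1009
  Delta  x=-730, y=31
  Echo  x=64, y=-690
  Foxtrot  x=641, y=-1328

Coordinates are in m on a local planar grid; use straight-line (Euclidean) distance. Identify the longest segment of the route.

Alpha–Bravo

Leg distances:
Alpha→Bravo: 2083.2 m
Bravo→Charlie: 1723.8 m
Charlie→Delta: 1635.3 m
Delta→Echo: 1072.5 m
Echo→Foxtrot: 860.2 m
The longest leg is Alpha–Bravo at 2083.2 m.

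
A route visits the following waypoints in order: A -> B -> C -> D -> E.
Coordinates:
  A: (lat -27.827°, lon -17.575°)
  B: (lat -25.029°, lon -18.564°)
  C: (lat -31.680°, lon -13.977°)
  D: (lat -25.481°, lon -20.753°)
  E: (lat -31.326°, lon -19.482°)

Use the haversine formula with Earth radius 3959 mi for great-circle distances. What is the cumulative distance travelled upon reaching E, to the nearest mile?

Leg distances:
A→B: 202.8 mi  (cumulative 202.8 mi)
B→C: 537.4 mi  (cumulative 740.2 mi)
C→D: 593.4 mi  (cumulative 1333.6 mi)
D→E: 411.2 mi  (cumulative 1744.8 mi)
Cumulative distance at E ≈ 1745 mi.

1745 mi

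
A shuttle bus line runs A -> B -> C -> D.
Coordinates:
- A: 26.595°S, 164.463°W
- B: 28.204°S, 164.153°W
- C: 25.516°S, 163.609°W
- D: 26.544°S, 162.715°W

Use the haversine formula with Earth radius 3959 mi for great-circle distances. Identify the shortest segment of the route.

C–D

Leg distances:
A→B: 112.8 mi
B→C: 188.7 mi
C→D: 90.1 mi
The shortest leg is C–D at 90.1 mi.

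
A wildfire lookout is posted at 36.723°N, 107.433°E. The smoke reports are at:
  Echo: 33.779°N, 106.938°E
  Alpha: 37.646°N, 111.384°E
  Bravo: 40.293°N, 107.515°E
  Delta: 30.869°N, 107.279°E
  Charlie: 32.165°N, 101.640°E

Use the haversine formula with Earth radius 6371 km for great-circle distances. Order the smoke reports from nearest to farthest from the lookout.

Echo, Alpha, Bravo, Delta, Charlie

Distance from the lookout at 36.723°N, 107.433°E to each:
Echo 33.779°N, 106.938°E: 330.4 km
Alpha 37.646°N, 111.384°E: 364.7 km
Bravo 40.293°N, 107.515°E: 397.0 km
Delta 30.869°N, 107.279°E: 651.1 km
Charlie 32.165°N, 101.640°E: 733.9 km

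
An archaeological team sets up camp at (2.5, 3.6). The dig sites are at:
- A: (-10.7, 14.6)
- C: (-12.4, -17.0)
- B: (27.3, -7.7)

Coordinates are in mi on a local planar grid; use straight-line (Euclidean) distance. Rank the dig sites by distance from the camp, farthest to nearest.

B, C, A

Distances from the camp:
B (27.3, -7.7): 27.3 mi
C (-12.4, -17.0): 25.4 mi
A (-10.7, 14.6): 17.2 mi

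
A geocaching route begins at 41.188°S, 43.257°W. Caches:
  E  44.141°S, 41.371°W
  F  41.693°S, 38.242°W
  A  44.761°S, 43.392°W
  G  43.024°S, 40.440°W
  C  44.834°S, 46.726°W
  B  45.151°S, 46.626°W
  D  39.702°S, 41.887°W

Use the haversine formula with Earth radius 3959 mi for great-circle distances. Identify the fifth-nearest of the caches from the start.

F

Distance to each, sorted:
D: 125.4 mi
G: 192.2 mi
E: 225.4 mi
A: 247.0 mi
F: 262.1 mi
C: 306.8 mi
B: 322.1 mi
The fifth-nearest is F at 262.1 mi.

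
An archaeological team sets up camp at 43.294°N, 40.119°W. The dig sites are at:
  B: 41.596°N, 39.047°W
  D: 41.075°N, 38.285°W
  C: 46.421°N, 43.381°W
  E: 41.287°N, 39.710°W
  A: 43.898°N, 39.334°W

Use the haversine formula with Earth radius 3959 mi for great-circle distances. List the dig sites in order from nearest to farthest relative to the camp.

A, B, E, D, C

Distance from the camp at 43.294°N, 40.119°W to each:
A 43.898°N, 39.334°W: 57.3 mi
B 41.596°N, 39.047°W: 129.4 mi
E 41.287°N, 39.710°W: 140.2 mi
D 41.075°N, 38.285°W: 179.8 mi
C 46.421°N, 43.381°W: 268.7 mi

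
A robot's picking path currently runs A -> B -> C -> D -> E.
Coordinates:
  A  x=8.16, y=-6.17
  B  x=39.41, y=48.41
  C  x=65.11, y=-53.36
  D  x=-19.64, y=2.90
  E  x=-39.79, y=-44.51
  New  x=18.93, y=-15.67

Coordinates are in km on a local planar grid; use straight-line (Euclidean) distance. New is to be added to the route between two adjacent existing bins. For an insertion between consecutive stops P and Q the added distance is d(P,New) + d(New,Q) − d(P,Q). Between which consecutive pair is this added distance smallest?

Added distance for inserting New between each consecutive pair:
A–B: 18.7 km
B–C: 21.9 km
C–D: 0.7 km
D–E: 56.7 km
Smallest added distance is 0.7 km, inserting between C and D.

between C and D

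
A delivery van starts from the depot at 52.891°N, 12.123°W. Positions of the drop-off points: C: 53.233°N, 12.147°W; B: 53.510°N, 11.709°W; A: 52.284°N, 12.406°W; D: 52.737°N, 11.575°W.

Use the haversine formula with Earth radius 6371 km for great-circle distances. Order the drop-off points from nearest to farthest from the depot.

C, D, A, B

Distance from the depot at 52.891°N, 12.123°W to each:
C 53.233°N, 12.147°W: 38.1 km
D 52.737°N, 11.575°W: 40.6 km
A 52.284°N, 12.406°W: 70.2 km
B 53.510°N, 11.709°W: 74.1 km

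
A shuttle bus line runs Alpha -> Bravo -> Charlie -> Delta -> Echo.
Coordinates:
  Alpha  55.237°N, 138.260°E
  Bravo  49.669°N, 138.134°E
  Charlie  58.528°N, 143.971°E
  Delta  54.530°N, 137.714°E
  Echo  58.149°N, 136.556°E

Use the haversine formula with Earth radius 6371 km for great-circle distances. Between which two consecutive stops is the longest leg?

Leg distances:
Alpha→Bravo: 619.2 km
Bravo→Charlie: 1055.1 km
Charlie→Delta: 586.8 km
Delta→Echo: 408.7 km
The longest leg is Bravo–Charlie at 1055.1 km.

Bravo–Charlie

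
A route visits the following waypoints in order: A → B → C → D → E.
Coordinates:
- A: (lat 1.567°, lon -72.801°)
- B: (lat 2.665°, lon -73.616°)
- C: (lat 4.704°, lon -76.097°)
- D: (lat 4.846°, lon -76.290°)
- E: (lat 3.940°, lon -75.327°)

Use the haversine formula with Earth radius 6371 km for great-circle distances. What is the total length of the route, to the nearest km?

Leg distances:
A→B: 152.0 km  (cumulative 152.0 km)
B→C: 356.6 km  (cumulative 508.6 km)
C→D: 26.6 km  (cumulative 535.2 km)
D→E: 146.8 km  (cumulative 682.0 km)
Total route length ≈ 682 km.

682 km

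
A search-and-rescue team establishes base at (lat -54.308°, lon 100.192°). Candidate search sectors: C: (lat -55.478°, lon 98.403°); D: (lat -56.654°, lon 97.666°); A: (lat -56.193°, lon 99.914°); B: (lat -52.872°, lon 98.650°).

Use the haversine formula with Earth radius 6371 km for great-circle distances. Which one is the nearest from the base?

Distance to each, sorted:
C: 173.2 km
B: 189.3 km
A: 210.3 km
D: 305.5 km
The nearest is C at 173.2 km.

C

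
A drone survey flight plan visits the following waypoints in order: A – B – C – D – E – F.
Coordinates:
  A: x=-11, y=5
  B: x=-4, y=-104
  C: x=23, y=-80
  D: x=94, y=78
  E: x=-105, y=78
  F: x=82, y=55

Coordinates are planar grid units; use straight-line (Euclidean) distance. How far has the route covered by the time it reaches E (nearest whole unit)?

518

Leg distances:
A→B: 109.2  (cumulative 109.2)
B→C: 36.1  (cumulative 145.3)
C→D: 173.2  (cumulative 318.6)
D→E: 199.0  (cumulative 517.6)
Cumulative distance at E ≈ 518.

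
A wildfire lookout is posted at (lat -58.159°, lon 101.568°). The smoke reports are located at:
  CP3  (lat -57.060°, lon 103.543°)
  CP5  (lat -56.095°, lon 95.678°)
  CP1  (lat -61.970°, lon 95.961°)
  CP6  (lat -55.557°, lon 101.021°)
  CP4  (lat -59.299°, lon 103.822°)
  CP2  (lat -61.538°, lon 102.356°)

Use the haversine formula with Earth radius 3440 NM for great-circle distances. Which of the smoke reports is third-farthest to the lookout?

CP2

Distances from the lookout ((lat -58.159°, lon 101.568°)):
CP1: 283.6 NM
CP5: 228.3 NM
CP2: 204.3 NM
CP6: 157.2 NM
CP4: 98.1 NM
CP3: 91.6 NM
The third-farthest is CP2 at 204.3 NM.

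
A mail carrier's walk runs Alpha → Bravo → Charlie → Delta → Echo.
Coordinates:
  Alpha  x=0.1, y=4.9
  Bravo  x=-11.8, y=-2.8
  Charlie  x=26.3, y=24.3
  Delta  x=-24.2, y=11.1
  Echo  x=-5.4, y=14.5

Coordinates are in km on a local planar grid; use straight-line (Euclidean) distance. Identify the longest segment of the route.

Charlie–Delta

Leg distances:
Alpha→Bravo: 14.2 km
Bravo→Charlie: 46.8 km
Charlie→Delta: 52.2 km
Delta→Echo: 19.1 km
The longest leg is Charlie–Delta at 52.2 km.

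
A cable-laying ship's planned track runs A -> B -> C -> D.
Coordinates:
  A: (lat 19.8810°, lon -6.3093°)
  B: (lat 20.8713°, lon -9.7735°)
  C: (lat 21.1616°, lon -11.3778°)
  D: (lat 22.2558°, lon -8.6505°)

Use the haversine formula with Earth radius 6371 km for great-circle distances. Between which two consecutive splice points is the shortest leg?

B–C

Leg distances:
A→B: 377.5 km
B→C: 169.6 km
C→D: 306.9 km
The shortest leg is B–C at 169.6 km.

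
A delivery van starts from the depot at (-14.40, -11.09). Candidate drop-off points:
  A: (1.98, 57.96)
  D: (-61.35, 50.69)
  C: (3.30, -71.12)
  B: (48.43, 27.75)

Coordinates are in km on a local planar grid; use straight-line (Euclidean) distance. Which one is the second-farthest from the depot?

B

Distance to each, sorted:
D: 77.6 km
B: 73.9 km
A: 71.0 km
C: 62.6 km
The second-farthest is B at 73.9 km.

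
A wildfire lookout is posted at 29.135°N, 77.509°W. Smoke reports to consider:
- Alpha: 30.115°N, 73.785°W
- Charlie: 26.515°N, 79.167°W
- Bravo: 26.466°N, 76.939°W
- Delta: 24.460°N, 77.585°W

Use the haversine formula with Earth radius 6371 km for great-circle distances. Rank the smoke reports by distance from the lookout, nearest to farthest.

Distances from the lookout:
Bravo 26.466°N, 76.939°W: 302.0 km
Charlie 26.515°N, 79.167°W: 333.8 km
Alpha 30.115°N, 73.785°W: 376.1 km
Delta 24.460°N, 77.585°W: 519.9 km

Bravo, Charlie, Alpha, Delta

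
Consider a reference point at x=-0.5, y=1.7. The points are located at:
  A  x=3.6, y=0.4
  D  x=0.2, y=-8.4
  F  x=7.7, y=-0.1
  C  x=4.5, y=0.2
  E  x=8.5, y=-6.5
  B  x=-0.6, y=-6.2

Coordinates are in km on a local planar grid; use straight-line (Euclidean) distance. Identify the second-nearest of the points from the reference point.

C

Distance to each, sorted:
A: 4.3 km
C: 5.2 km
B: 7.9 km
F: 8.4 km
D: 10.1 km
E: 12.2 km
The second-nearest is C at 5.2 km.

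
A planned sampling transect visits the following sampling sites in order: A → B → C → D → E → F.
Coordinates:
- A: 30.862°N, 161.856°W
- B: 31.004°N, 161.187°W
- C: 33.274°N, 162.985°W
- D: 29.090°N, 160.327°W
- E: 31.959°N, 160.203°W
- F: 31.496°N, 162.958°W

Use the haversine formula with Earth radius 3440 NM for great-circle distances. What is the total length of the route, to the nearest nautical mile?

801 NM

Leg distances:
A→B: 35.5 NM  (cumulative 35.5 NM)
B→C: 164.1 NM  (cumulative 199.6 NM)
C→D: 285.9 NM  (cumulative 485.5 NM)
D→E: 172.4 NM  (cumulative 657.8 NM)
E→F: 143.4 NM  (cumulative 801.2 NM)
Total route length ≈ 801 NM.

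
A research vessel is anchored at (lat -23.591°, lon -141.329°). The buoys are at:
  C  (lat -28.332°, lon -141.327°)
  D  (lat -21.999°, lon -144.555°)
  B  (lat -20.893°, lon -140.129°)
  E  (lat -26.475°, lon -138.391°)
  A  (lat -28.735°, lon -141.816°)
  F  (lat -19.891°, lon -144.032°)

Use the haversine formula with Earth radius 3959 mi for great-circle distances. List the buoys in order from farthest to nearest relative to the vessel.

A, C, F, E, D, B

Distance from the vessel at (lat -23.591°, lon -141.329°) to each:
A (lat -28.735°, lon -141.816°): 356.7 mi
C (lat -28.332°, lon -141.327°): 327.6 mi
F (lat -19.891°, lon -144.032°): 308.9 mi
E (lat -26.475°, lon -138.391°): 271.2 mi
D (lat -21.999°, lon -144.555°): 233.1 mi
B (lat -20.893°, lon -140.129°): 201.6 mi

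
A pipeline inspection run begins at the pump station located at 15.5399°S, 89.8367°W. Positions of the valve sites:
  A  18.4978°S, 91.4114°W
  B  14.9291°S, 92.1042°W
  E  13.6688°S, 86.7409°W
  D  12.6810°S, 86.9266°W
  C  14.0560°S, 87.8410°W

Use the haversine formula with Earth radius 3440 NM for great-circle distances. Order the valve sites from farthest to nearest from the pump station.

Distance from the pump station at 15.5399°S, 89.8367°W to each:
D 12.6810°S, 86.9266°W: 241.2 NM
E 13.6688°S, 86.7409°W: 212.1 NM
A 18.4978°S, 91.4114°W: 199.3 NM
C 14.0560°S, 87.8410°W: 146.1 NM
B 14.9291°S, 92.1042°W: 136.4 NM

D, E, A, C, B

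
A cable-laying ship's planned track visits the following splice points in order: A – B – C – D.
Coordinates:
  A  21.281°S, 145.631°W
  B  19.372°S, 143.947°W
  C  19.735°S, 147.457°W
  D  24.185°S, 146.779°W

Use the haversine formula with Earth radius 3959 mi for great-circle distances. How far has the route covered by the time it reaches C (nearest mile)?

401 mi

Leg distances:
A→B: 171.2 mi  (cumulative 171.2 mi)
B→C: 229.9 mi  (cumulative 401.1 mi)
Cumulative distance at C ≈ 401 mi.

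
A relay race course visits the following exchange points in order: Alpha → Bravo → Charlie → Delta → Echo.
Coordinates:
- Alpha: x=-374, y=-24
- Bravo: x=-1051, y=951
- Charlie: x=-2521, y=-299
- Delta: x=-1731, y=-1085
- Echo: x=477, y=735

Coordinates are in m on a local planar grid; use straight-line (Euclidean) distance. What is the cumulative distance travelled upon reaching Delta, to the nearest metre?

Leg distances:
Alpha→Bravo: 1187.0 m  (cumulative 1187.0 m)
Bravo→Charlie: 1929.6 m  (cumulative 3116.6 m)
Charlie→Delta: 1114.4 m  (cumulative 4231.0 m)
Cumulative distance at Delta ≈ 4231 m.

4231 m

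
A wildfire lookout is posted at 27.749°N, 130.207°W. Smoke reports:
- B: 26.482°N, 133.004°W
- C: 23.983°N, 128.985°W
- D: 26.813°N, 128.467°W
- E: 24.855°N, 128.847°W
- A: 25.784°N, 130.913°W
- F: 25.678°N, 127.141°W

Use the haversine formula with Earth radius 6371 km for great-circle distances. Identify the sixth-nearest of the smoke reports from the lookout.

Distances from the lookout (27.749°N, 130.207°W):
D: 201.0 km
A: 229.5 km
B: 310.6 km
E: 349.2 km
F: 381.8 km
C: 436.2 km
The sixth-nearest is C at 436.2 km.

C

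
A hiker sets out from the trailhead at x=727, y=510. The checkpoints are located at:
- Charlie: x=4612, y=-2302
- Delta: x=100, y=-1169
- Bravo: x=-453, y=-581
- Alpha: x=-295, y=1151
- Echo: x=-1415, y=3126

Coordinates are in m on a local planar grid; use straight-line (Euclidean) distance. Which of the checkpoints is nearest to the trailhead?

Distance to each, sorted:
Alpha: 1206.4 m
Bravo: 1607.1 m
Delta: 1792.3 m
Echo: 3381.1 m
Charlie: 4795.9 m
The nearest is Alpha at 1206.4 m.

Alpha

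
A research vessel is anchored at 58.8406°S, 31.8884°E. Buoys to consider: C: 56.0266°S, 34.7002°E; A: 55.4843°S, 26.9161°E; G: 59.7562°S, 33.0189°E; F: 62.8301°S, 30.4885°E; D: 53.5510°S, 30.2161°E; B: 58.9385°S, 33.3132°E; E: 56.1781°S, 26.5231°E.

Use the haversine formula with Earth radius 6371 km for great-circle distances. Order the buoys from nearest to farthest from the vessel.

Distances from the vessel:
B 58.9385°S, 33.3132°E: 82.6 km
G 59.7562°S, 33.0189°E: 120.3 km
C 56.0266°S, 34.7002°E: 355.2 km
E 56.1781°S, 26.5231°E: 436.1 km
F 62.8301°S, 30.4885°E: 450.0 km
A 55.4843°S, 26.9161°E: 478.5 km
D 53.5510°S, 30.2161°E: 597.2 km

B, G, C, E, F, A, D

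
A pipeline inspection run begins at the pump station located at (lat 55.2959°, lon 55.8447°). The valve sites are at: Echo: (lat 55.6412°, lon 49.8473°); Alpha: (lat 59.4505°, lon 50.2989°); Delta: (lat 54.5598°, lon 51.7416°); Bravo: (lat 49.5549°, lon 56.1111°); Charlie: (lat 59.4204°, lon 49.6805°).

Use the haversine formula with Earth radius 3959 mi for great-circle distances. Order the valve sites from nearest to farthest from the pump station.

Delta, Echo, Alpha, Charlie, Bravo

Distance from the pump station at (lat 55.2959°, lon 55.8447°) to each:
Delta (lat 54.5598°, lon 51.7416°): 170.6 mi
Echo (lat 55.6412°, lon 49.8473°): 236.0 mi
Alpha (lat 59.4505°, lon 50.2989°): 353.4 mi
Charlie (lat 59.4204°, lon 49.6805°): 365.8 mi
Bravo (lat 49.5549°, lon 56.1111°): 396.8 mi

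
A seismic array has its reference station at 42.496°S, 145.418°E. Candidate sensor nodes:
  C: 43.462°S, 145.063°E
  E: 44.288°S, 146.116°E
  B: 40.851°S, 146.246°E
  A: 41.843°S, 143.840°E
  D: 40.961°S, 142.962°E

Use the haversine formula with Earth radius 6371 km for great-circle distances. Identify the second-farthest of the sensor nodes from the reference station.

E

Distances from the reference station (42.496°S, 145.418°E):
D: 265.8 km
E: 207.1 km
B: 195.4 km
A: 148.9 km
C: 111.2 km
The second-farthest is E at 207.1 km.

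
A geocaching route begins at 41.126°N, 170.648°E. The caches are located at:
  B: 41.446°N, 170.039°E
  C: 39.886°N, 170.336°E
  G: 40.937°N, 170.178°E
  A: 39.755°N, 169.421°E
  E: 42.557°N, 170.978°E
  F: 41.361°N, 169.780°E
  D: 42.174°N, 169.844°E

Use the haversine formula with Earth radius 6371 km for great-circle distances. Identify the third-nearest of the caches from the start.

F

Distance to each, sorted:
G: 44.7 km
B: 62.1 km
F: 77.1 km
D: 134.3 km
C: 140.4 km
E: 161.5 km
A: 184.4 km
The third-nearest is F at 77.1 km.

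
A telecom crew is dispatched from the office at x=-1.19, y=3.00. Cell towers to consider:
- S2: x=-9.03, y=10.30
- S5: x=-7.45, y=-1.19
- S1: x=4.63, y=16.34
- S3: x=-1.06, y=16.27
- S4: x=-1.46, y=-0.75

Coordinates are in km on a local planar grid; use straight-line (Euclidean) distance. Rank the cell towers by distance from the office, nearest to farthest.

S4, S5, S2, S3, S1

Distance from the office at x=-1.19, y=3.00 to each:
S4 x=-1.46, y=-0.75: 3.8 km
S5 x=-7.45, y=-1.19: 7.5 km
S2 x=-9.03, y=10.30: 10.7 km
S3 x=-1.06, y=16.27: 13.3 km
S1 x=4.63, y=16.34: 14.6 km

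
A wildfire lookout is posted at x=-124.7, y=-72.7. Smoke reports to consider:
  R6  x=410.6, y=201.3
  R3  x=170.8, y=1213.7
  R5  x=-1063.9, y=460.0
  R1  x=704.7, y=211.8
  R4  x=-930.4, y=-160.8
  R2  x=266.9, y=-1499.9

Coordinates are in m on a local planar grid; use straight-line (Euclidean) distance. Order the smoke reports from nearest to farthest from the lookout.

Distance from the lookout at x=-124.7, y=-72.7 to each:
R6 x=410.6, y=201.3: 601.4 m
R4 x=-930.4, y=-160.8: 810.5 m
R1 x=704.7, y=211.8: 876.8 m
R5 x=-1063.9, y=460.0: 1079.8 m
R3 x=170.8, y=1213.7: 1319.9 m
R2 x=266.9, y=-1499.9: 1479.9 m

R6, R4, R1, R5, R3, R2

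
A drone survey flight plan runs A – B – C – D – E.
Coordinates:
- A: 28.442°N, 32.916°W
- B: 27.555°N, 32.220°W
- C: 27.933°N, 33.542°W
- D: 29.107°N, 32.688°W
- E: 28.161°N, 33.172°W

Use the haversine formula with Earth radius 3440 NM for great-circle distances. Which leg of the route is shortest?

Leg distances:
A→B: 64.8 NM
B→C: 73.8 NM
C→D: 83.7 NM
D→E: 62.3 NM
The shortest leg is D–E at 62.3 NM.

D–E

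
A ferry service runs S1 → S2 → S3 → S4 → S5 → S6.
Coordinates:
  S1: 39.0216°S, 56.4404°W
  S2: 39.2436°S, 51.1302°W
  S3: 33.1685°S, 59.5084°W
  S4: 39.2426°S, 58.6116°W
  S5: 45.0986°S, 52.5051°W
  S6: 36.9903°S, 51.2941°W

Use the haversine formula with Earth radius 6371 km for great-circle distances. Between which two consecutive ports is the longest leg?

Leg distances:
S1→S2: 458.6 km
S2→S3: 1009.8 km
S3→S4: 680.2 km
S4→S5: 822.4 km
S5→S6: 907.3 km
The longest leg is S2–S3 at 1009.8 km.

S2–S3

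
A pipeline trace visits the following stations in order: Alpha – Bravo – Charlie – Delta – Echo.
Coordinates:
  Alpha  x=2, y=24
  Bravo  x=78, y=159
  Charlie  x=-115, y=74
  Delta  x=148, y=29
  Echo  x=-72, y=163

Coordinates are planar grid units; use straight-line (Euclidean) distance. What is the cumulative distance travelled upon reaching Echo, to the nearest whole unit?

890

Leg distances:
Alpha→Bravo: 154.9  (cumulative 154.9)
Bravo→Charlie: 210.9  (cumulative 365.8)
Charlie→Delta: 266.8  (cumulative 632.6)
Delta→Echo: 257.6  (cumulative 890.2)
Cumulative distance at Echo ≈ 890.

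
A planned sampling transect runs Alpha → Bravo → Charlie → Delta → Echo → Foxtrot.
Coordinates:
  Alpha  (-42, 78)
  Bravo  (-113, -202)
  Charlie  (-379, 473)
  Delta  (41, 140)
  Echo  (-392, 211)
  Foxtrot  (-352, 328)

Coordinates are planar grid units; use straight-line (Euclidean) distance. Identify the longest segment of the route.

Bravo–Charlie

Leg distances:
Alpha→Bravo: 288.9
Bravo→Charlie: 725.5
Charlie→Delta: 536.0
Delta→Echo: 438.8
Echo→Foxtrot: 123.6
The longest leg is Bravo–Charlie at 725.5.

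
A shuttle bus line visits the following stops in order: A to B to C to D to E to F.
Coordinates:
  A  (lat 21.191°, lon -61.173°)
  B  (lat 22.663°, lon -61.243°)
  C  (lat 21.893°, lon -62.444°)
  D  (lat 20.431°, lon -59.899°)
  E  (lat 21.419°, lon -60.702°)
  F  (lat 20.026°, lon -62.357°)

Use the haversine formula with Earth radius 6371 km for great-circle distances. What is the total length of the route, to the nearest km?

Leg distances:
A→B: 163.8 km  (cumulative 163.8 km)
B→C: 150.3 km  (cumulative 314.2 km)
C→D: 309.9 km  (cumulative 624.1 km)
D→E: 137.9 km  (cumulative 762.1 km)
E→F: 231.6 km  (cumulative 993.6 km)
Total route length ≈ 994 km.

994 km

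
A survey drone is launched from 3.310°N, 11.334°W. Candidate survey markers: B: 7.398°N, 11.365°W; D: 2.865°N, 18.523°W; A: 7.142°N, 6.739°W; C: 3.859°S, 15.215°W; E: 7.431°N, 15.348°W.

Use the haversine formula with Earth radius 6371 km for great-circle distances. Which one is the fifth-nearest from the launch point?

Distances from the launch point (3.310°N, 11.334°W):
B: 454.6 km
E: 638.2 km
A: 663.6 km
D: 799.7 km
C: 906.3 km
The fifth-nearest is C at 906.3 km.

C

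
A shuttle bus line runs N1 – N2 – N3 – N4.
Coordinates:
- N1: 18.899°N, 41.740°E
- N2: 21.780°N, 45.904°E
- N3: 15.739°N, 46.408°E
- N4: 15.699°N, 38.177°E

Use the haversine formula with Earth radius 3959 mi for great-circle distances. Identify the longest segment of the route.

Leg distances:
N1→N2: 335.2 mi
N2→N3: 418.7 mi
N3→N4: 547.4 mi
The longest leg is N3–N4 at 547.4 mi.

N3–N4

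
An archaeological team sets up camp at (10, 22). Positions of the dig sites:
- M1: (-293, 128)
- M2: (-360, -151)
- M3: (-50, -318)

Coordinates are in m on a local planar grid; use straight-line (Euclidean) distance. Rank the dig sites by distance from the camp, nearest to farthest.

M1, M3, M2

Computing each straight-line distance from (10, 22):
M1 (-293, 128): 321.0 m
M3 (-50, -318): 345.3 m
M2 (-360, -151): 408.4 m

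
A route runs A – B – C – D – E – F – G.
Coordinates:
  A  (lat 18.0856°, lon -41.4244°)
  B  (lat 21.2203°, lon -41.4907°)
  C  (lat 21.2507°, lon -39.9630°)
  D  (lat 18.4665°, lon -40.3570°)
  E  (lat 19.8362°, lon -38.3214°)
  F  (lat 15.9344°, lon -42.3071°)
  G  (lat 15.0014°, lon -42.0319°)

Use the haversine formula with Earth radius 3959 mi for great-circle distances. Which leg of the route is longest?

Leg distances:
A→B: 216.6 mi
B→C: 98.4 mi
C→D: 194.1 mi
D→E: 163.1 mi
E→F: 376.0 mi
F→G: 67.0 mi
The longest leg is E–F at 376.0 mi.

E–F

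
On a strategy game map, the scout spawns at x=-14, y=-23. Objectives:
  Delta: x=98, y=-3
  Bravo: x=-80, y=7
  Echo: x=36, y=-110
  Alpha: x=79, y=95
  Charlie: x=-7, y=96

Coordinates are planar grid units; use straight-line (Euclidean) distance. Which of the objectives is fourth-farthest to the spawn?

Distance to each, sorted:
Alpha: 150.2
Charlie: 119.2
Delta: 113.8
Echo: 100.3
Bravo: 72.5
The fourth-farthest is Echo at 100.3.

Echo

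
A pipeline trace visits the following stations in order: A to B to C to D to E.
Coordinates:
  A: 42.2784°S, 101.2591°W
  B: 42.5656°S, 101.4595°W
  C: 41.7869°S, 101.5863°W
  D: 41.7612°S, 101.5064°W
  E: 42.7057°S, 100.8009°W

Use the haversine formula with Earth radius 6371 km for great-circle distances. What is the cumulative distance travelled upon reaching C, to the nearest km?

Leg distances:
A→B: 35.9 km  (cumulative 35.9 km)
B→C: 87.2 km  (cumulative 123.1 km)
Cumulative distance at C ≈ 123 km.

123 km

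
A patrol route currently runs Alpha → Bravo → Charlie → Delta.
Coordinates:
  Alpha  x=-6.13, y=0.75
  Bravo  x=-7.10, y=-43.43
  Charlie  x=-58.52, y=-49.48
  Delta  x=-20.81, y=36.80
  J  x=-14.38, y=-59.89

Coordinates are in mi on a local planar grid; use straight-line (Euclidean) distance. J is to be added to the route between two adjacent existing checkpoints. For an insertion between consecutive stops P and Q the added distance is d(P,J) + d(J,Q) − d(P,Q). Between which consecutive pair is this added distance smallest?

between Bravo and Charlie

Added distance for inserting J between each consecutive pair:
Alpha–Bravo: 35.0 mi
Bravo–Charlie: 11.6 mi
Charlie–Delta: 48.1 mi
Smallest added distance is 11.6 mi, inserting between Bravo and Charlie.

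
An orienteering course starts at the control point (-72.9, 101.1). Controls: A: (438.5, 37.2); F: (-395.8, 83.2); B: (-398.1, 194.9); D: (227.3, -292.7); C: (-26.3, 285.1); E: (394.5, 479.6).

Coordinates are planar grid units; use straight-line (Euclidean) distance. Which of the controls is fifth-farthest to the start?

Distance to each, sorted:
E: 601.4
A: 515.4
D: 495.2
B: 338.5
F: 323.4
C: 189.8
The fifth-farthest is F at 323.4.

F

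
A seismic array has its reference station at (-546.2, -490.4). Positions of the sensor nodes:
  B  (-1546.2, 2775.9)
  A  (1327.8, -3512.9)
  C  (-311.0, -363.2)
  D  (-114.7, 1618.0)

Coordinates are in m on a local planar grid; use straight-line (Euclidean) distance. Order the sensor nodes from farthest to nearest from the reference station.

A, B, D, C

Computing each straight-line distance from (-546.2, -490.4):
A (1327.8, -3512.9): 3556.3 m
B (-1546.2, 2775.9): 3416.0 m
D (-114.7, 1618.0): 2152.1 m
C (-311.0, -363.2): 267.4 m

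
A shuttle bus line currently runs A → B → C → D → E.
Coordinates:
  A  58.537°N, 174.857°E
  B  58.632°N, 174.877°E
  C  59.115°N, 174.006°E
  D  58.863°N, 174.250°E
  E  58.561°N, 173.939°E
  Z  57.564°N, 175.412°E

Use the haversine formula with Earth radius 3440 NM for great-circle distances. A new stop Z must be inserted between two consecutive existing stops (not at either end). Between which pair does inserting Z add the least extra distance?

Added distance for inserting Z between each consecutive pair:
A–B: 121.6 NM
B–C: 129.8 NM
C–D: 172.4 NM
D–E: 141.6 NM
Smallest added distance is 121.6 NM, inserting between A and B.

between A and B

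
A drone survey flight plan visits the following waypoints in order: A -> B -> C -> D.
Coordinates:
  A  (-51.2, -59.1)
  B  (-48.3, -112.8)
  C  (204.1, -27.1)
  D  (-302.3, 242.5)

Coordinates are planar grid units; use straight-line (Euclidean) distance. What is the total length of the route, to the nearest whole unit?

Leg distances:
A→B: 53.8  (cumulative 53.8)
B→C: 266.6  (cumulative 320.3)
C→D: 573.7  (cumulative 894.0)
Total route length ≈ 894.

894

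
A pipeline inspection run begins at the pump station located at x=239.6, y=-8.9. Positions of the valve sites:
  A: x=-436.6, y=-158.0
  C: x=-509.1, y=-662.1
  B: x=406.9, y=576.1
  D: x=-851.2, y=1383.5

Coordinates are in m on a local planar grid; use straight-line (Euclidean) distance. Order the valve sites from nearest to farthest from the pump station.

B, A, C, D

Computing each straight-line distance from x=239.6, y=-8.9:
B x=406.9, y=576.1: 608.5 m
A x=-436.6, y=-158.0: 692.4 m
C x=-509.1, y=-662.1: 993.6 m
D x=-851.2, y=1383.5: 1768.8 m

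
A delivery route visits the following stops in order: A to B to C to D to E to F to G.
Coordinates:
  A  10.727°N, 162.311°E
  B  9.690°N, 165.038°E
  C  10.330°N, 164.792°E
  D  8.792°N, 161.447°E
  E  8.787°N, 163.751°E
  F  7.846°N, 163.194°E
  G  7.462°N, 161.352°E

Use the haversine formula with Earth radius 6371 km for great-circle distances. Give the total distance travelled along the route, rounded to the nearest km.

Leg distances:
A→B: 319.9 km  (cumulative 319.9 km)
B→C: 76.1 km  (cumulative 396.0 km)
C→D: 404.7 km  (cumulative 800.7 km)
D→E: 253.2 km  (cumulative 1053.9 km)
E→F: 121.3 km  (cumulative 1175.1 km)
F→G: 207.4 km  (cumulative 1382.6 km)
Total route length ≈ 1383 km.

1383 km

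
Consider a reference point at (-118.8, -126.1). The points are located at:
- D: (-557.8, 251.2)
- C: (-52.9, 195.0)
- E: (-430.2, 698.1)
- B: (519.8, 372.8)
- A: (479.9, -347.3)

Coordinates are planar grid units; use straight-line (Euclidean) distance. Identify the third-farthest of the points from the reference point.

Distance to each, sorted:
E: 881.1
B: 810.4
A: 638.3
D: 578.9
C: 327.8
The third-farthest is A at 638.3.

A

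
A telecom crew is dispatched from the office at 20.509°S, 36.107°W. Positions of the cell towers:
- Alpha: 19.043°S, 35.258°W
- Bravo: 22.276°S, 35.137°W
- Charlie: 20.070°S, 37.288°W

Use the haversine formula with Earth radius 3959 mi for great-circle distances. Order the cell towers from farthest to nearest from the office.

Distances from the office:
Bravo 22.276°S, 35.137°W: 137.1 mi
Alpha 19.043°S, 35.258°W: 115.4 mi
Charlie 20.070°S, 37.288°W: 82.3 mi

Bravo, Alpha, Charlie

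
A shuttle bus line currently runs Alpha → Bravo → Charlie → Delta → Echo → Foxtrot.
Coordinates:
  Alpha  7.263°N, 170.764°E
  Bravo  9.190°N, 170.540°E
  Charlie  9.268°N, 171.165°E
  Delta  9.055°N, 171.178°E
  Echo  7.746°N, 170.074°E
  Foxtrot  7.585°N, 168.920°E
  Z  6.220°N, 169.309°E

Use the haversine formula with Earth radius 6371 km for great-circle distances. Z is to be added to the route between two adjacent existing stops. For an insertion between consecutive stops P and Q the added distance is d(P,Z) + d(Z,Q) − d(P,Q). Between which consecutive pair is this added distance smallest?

between Echo and Foxtrot

Added distance for inserting Z between each consecutive pair:
Alpha–Bravo: 339.5 km
Bravo–Charlie: 683.7 km
Charlie–Delta: 748.7 km
Delta–Echo: 376.5 km
Echo–Foxtrot: 218.8 km
Smallest added distance is 218.8 km, inserting between Echo and Foxtrot.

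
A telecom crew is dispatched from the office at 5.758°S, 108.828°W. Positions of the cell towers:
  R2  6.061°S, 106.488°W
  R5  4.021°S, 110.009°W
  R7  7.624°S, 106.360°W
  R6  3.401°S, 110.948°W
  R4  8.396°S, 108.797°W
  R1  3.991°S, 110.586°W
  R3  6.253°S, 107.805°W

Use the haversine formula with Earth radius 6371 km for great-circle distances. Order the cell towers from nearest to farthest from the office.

R3, R5, R2, R1, R4, R7, R6

Distance from the office at 5.758°S, 108.828°W to each:
R3 6.253°S, 107.805°W: 125.8 km
R5 4.021°S, 110.009°W: 233.3 km
R2 6.061°S, 106.488°W: 261.0 km
R1 3.991°S, 110.586°W: 276.7 km
R4 8.396°S, 108.797°W: 293.4 km
R7 7.624°S, 106.360°W: 342.5 km
R6 3.401°S, 110.948°W: 352.0 km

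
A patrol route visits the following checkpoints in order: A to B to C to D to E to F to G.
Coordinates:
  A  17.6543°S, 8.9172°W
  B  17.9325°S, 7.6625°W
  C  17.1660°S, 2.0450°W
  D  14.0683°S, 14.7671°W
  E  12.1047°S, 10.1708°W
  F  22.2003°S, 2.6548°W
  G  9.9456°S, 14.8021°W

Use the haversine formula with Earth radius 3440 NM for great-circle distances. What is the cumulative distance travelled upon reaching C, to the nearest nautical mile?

Leg distances:
A→B: 73.6 NM  (cumulative 73.6 NM)
B→C: 324.8 NM  (cumulative 398.5 NM)
Cumulative distance at C ≈ 398 NM.

398 NM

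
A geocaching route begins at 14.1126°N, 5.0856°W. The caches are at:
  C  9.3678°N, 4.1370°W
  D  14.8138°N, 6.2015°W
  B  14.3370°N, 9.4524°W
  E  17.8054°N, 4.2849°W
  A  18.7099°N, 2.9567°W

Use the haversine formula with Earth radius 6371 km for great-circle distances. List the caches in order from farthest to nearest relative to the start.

Computing each great-circle distance from 14.1126°N, 5.0856°W:
A 18.7099°N, 2.9567°W: 559.3 km
C 9.3678°N, 4.1370°W: 537.6 km
B 14.3370°N, 9.4524°W: 471.3 km
E 17.8054°N, 4.2849°W: 419.4 km
D 14.8138°N, 6.2015°W: 143.2 km

A, C, B, E, D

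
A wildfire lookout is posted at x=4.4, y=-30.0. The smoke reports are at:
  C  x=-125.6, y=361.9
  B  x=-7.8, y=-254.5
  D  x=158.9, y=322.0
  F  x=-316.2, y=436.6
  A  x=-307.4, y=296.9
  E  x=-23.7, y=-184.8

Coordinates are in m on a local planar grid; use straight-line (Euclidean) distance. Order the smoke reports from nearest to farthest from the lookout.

Computing each straight-line distance from x=4.4, y=-30.0:
E x=-23.7, y=-184.8: 157.3 m
B x=-7.8, y=-254.5: 224.8 m
D x=158.9, y=322.0: 384.4 m
C x=-125.6, y=361.9: 412.9 m
A x=-307.4, y=296.9: 451.8 m
F x=-316.2, y=436.6: 566.1 m

E, B, D, C, A, F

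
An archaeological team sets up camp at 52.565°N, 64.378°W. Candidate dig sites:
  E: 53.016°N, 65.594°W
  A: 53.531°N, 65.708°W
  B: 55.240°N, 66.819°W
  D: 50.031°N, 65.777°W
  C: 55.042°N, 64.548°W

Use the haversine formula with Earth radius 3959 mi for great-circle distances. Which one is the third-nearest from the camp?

Distances from the camp (52.565°N, 64.378°W):
E: 59.6 mi
A: 86.6 mi
C: 171.3 mi
D: 185.2 mi
B: 209.8 mi
The third-nearest is C at 171.3 mi.

C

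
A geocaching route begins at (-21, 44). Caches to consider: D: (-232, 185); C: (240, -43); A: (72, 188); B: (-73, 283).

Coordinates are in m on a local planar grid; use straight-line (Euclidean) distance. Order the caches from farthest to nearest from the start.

Distance from the start at (-21, 44) to each:
C (240, -43): 275.1 m
D (-232, 185): 253.8 m
B (-73, 283): 244.6 m
A (72, 188): 171.4 m

C, D, B, A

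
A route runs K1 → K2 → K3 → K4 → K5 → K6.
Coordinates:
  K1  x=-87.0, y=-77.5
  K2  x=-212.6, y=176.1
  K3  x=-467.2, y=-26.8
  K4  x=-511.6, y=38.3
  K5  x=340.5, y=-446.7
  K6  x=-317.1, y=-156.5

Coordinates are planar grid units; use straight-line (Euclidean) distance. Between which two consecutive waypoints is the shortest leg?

K3–K4

Leg distances:
K1→K2: 283.0
K2→K3: 325.6
K3→K4: 78.8
K4→K5: 980.5
K5→K6: 718.8
The shortest leg is K3–K4 at 78.8.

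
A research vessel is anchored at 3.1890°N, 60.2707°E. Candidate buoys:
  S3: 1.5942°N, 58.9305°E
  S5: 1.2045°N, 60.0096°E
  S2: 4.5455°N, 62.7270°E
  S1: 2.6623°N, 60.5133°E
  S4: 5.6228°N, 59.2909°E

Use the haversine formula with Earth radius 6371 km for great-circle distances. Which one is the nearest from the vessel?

Distances from the vessel (3.1890°N, 60.2707°E):
S1: 64.5 km
S5: 222.6 km
S3: 231.5 km
S4: 291.6 km
S2: 311.5 km
The nearest is S1 at 64.5 km.

S1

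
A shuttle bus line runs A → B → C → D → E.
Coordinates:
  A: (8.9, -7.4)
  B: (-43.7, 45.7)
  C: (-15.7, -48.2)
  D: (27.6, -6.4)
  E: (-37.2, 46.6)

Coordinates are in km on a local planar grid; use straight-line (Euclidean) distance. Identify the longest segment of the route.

Leg distances:
A→B: 74.7 km
B→C: 98.0 km
C→D: 60.2 km
D→E: 83.7 km
The longest leg is B–C at 98.0 km.

B–C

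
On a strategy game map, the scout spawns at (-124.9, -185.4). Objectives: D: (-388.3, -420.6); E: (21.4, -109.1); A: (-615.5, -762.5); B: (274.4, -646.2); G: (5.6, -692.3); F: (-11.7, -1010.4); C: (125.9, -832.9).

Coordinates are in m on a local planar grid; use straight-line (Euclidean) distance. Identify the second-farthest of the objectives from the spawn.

A

Distances from the spawn ((-124.9, -185.4)):
F: 832.7 m
A: 757.5 m
C: 694.4 m
B: 609.7 m
G: 523.4 m
D: 353.1 m
E: 165.0 m
The second-farthest is A at 757.5 m.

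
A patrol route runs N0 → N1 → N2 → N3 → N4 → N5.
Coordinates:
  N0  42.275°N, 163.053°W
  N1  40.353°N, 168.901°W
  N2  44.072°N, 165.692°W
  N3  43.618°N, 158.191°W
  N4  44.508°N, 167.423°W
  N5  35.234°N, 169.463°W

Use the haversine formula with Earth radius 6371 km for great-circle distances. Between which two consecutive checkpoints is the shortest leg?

Leg distances:
N0→N1: 533.0 km
N1→N2: 490.7 km
N2→N3: 603.5 km
N3→N4: 743.9 km
N4→N5: 1045.7 km
The shortest leg is N1–N2 at 490.7 km.

N1–N2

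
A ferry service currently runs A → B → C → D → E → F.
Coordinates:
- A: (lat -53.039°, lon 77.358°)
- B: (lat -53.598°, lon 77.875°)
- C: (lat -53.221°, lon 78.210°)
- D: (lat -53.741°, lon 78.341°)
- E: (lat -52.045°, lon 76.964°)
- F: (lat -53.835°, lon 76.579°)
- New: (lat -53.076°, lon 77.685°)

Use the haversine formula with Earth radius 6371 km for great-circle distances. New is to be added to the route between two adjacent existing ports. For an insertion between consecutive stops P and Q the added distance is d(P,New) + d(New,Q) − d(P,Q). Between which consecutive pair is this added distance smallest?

between D and E

Added distance for inserting New between each consecutive pair:
A–B: 10.6 km
B–C: 50.5 km
C–D: 65.9 km
D–E: 0.4 km
E–F: 35.6 km
Smallest added distance is 0.4 km, inserting between D and E.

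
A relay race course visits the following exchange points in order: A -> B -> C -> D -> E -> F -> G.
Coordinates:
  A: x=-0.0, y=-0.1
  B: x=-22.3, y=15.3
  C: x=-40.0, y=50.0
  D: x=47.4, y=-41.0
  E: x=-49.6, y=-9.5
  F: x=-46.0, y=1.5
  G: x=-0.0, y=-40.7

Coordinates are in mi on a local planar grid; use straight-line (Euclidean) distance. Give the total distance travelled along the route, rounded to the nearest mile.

Leg distances:
A→B: 27.1 mi  (cumulative 27.1 mi)
B→C: 39.0 mi  (cumulative 66.1 mi)
C→D: 126.2 mi  (cumulative 192.2 mi)
D→E: 102.0 mi  (cumulative 294.2 mi)
E→F: 11.6 mi  (cumulative 305.8 mi)
F→G: 62.4 mi  (cumulative 368.2 mi)
Total route length ≈ 368 mi.

368 mi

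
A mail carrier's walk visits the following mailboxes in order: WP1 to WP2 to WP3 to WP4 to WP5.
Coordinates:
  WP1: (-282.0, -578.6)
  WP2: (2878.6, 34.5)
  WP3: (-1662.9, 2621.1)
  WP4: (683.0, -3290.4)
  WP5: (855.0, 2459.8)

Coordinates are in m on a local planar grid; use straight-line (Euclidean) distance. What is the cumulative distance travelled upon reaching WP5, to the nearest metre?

Leg distances:
WP1→WP2: 3219.5 m  (cumulative 3219.5 m)
WP2→WP3: 5226.4 m  (cumulative 8446.0 m)
WP3→WP4: 6360.0 m  (cumulative 14805.9 m)
WP4→WP5: 5752.8 m  (cumulative 20558.7 m)
Cumulative distance at WP5 ≈ 20559 m.

20559 m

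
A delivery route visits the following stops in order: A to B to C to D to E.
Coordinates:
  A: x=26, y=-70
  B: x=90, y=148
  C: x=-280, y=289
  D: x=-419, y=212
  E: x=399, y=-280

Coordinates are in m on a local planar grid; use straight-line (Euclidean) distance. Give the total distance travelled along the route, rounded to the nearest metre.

1737 m

Leg distances:
A→B: 227.2 m  (cumulative 227.2 m)
B→C: 396.0 m  (cumulative 623.2 m)
C→D: 158.9 m  (cumulative 782.1 m)
D→E: 954.6 m  (cumulative 1736.6 m)
Total route length ≈ 1737 m.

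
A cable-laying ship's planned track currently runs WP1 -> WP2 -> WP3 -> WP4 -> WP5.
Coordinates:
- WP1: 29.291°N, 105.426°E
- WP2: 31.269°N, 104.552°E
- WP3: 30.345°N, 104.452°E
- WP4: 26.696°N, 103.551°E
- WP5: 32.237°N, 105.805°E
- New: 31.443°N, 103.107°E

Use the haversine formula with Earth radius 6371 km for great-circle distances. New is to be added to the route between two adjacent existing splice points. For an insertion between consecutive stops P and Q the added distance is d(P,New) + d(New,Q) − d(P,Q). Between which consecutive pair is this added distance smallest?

Added distance for inserting New between each consecutive pair:
WP1–WP2: 229.9 km
WP2–WP3: 212.5 km
WP3–WP4: 291.5 km
WP4–WP5: 145.7 km
Smallest added distance is 145.7 km, inserting between WP4 and WP5.

between WP4 and WP5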